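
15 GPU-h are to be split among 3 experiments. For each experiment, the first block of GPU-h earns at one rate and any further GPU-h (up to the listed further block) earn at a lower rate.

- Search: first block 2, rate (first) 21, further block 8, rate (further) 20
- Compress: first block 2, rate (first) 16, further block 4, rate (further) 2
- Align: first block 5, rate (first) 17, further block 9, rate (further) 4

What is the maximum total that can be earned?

287

Rank every tier by rate: Search/T1 21 > Search/T2 20 > Align/T1 17 > Compress/T1 16 > Align/T2 4 > Compress/T2 2.
Fill Search T1 block (2 at 21) — 13 left.
Fill Search T2 block (8 at 20) — 5 left.
Align T1 at 17: fill all 5 — 0 left.
Total = 21×2 + 20×8 + 17×5 = 287.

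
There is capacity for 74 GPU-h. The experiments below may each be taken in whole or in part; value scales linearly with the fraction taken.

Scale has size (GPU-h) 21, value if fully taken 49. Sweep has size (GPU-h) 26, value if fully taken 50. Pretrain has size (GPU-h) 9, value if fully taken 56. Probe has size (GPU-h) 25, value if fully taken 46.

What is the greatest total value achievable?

188.12

Best value per unit of size first: Pretrain 56/9≈6.22, Scale 49/21≈2.33, Sweep 50/26≈1.92, Probe 46/25≈1.84.
Take all of Pretrain (9 GPU-h, value 56) → 65 GPU-h left.
Scale: take in full, 21 GPU-h for value 49 → 44 left.
All 26 GPU-h of Sweep fit (value 50) → 18 remain.
Fill the last 18 GPU-h with part of Probe: 18/25 of it earns 33.12.
Total value = 188.12.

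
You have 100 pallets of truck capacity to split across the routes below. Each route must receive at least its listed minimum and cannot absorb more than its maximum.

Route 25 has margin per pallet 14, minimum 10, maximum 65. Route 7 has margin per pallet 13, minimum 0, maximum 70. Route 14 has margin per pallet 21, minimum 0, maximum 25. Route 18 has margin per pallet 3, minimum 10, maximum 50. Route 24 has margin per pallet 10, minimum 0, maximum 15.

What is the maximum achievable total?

Meeting every minimum uses 10+0+0+10+0 = 20 pallets, leaving 80.
Highest margin per pallet first: Route 14 21 > Route 25 14 > Route 7 13 > Route 24 10 > Route 18 3.
Route 14 takes 25 more to reach its cap of 25 — 55 left.
Route 25: +55 to 65 (cap) — 0 left.
Total = 14×65 + 21×25 + 3×10 = 1465.

1465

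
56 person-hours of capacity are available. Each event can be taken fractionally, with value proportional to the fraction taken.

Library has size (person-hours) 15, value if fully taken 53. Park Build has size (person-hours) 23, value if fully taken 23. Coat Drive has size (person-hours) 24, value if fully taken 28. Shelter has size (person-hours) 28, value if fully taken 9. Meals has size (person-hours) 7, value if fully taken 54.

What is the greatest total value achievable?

145

Rank by value-to-size ratio: Meals 54/7≈7.71, Library 53/15≈3.53, Coat Drive 28/24≈1.17, Park Build 23/23≈1, Shelter 9/28≈0.321.
Meals: take in full, 7 person-hours for value 54 — 49 left.
Take all of Library (15 person-hours, value 53) — 34 person-hours left.
Take all of Coat Drive (24 person-hours, value 28) — 10 person-hours left.
10 person-hours left: a 10/23 share of Park Build gives 23×10/23 = 10.
Total value = 145.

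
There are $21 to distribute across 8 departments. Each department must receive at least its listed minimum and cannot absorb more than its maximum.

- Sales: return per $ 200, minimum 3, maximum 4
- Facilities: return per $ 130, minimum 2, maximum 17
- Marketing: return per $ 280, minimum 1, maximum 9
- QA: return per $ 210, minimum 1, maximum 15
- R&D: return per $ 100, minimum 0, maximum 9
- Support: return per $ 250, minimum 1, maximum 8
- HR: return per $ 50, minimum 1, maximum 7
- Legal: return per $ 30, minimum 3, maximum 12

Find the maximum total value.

Meeting every minimum uses 3+2+1+1+0+1+1+3 = 12 $, leaving 9.
Order the departments by return per $: Marketing 280 > Support 250 > QA 210 > Sales 200 > Facilities 130 > R&D 100 > HR 50 > Legal 30.
Give Marketing 8 more to hit its cap of 9 ; 1 left.
Support has room for 7 more but only 1 remain, so it gets 2.
Total = 200×3 + 130×2 + 280×9 + 210×1 + 250×2 + 50×1 + 30×3 = 4230.

4230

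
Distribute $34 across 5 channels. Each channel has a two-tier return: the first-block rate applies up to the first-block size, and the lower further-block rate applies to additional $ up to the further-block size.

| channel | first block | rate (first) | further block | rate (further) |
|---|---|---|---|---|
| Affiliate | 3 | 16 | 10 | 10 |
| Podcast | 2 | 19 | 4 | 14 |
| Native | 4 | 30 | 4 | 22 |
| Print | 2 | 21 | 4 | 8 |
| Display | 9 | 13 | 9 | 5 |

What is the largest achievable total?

Rank every tier by rate: Native/first 30 > Native/second 22 > Print/first 21 > Podcast/first 19 > Affiliate/first 16 > Podcast/second 14 > Display/first 13 > Affiliate/second 10 > Print/second 8 > Display/second 5.
Fill Native first block (4 at 30) ; 30 left.
Native second at 22: fill all 4 ; 26 left.
Fill Print first block (2 at 21) ; 24 left.
Podcast/first (19): +2 ; 22 left.
Affiliate/first (16): +3 ; 19 left.
Podcast/second (14): +4 ; 15 left.
Display/first (13): +9 ; 6 left.
Affiliate/second: +6 of 10 at 10; pool empty.
Total = 30×4 + 22×4 + 21×2 + 19×2 + 16×3 + 14×4 + 13×9 + 10×6 = 569.

569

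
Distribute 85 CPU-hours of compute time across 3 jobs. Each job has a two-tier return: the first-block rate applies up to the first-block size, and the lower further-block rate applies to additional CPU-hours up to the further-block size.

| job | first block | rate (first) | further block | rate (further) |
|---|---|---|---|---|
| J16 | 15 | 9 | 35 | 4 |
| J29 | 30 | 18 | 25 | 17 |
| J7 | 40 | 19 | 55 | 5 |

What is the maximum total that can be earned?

Treat each block as its own option and order by rate: J7/first 19 > J29/first 18 > J29/second 17 > J16/first 9 > J7/second 5 > J16/second 4.
Fill J7 first block (40 at 19) — 45 left.
Fill J29 first block (30 at 18) — 15 left.
J29 second at 17: only 15 left, fill 15.
Total = 19×40 + 18×30 + 17×15 = 1555.

1555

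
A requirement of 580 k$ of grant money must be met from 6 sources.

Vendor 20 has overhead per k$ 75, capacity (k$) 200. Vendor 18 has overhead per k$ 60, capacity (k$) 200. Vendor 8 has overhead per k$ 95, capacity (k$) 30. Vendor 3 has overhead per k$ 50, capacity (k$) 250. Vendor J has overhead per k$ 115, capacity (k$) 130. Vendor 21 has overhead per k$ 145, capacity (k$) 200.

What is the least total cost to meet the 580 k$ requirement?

Fill from the cheapest source first.
Take 250 from Vendor 3 at 50 — need 330 more.
Vendor 18 (60): use full 200 — 130 k$ to go.
Vendor 20 (75): take the remaining 130 — done.
Vendor 8, Vendor J, Vendor 21: unused.
Cost = 250×50 + 200×60 + 130×75 = 34250.

34250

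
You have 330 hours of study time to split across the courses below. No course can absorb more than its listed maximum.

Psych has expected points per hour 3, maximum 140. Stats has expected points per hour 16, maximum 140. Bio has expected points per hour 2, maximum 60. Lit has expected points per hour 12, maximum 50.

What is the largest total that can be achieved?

3260

Rank by expected points per hour: Stats 16 > Lit 12 > Psych 3 > Bio 2.
Stats: +140 to 140 (cap) ; 190 left.
Lit takes 50 to reach its cap of 50 ; 140 left.
Psych takes 140 to reach its cap of 140 ; 0 left.
Total = 3×140 + 16×140 + 12×50 = 3260.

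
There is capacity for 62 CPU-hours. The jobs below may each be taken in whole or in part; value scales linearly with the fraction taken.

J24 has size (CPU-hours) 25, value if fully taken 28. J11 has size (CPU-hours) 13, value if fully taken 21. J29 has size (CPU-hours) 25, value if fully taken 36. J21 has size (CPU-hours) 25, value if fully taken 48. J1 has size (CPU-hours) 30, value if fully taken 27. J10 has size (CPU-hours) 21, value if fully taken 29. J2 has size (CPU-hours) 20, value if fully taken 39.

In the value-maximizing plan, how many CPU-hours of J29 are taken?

Best value per unit of size first: J2 39/20≈1.95, J21 48/25≈1.92, J11 21/13≈1.62, J29 36/25≈1.44, J10 29/21≈1.38, J24 28/25≈1.12, J1 27/30≈0.9.
All 20 CPU-hours of J2 fit (value 39) — 42 remain.
All 25 CPU-hours of J21 fit (value 48) — 17 remain.
Take all of J11 (13 CPU-hours, value 21) — 4 CPU-hours left.
Fill the last 4 CPU-hours with part of J29: 4/25 of it earns 5.76.

4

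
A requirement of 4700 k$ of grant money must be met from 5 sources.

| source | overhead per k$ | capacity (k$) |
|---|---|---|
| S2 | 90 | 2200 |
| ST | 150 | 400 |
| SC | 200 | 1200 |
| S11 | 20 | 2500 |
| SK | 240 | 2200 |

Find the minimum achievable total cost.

Cheapest first:
S11 (20): use full 2500 ; 2200 k$ to go.
S2 (90): use full 2200 ; 0 k$ to go.
ST, SC, SK: unused.
Cost = 2500×20 + 2200×90 = 248000.

248000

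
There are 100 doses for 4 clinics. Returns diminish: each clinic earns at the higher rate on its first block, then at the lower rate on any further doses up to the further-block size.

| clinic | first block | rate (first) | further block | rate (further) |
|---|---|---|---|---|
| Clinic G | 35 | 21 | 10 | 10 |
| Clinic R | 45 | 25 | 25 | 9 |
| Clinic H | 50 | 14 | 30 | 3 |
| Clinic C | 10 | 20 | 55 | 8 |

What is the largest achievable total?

Order all 8 blocks by rate: Clinic R/T1 25 > Clinic G/T1 21 > Clinic C/T1 20 > Clinic H/T1 14 > Clinic G/T2 10 > Clinic R/T2 9 > Clinic C/T2 8 > Clinic H/T2 3.
Fill Clinic R T1 block (45 at 25) ; 55 left.
Clinic G/T1 (21): +35 ; 20 left.
Clinic C T1 at 20: fill all 10 ; 10 left.
Clinic H/T1: +10 of 50 at 14; pool empty.
Total = 25×45 + 21×35 + 20×10 + 14×10 = 2200.

2200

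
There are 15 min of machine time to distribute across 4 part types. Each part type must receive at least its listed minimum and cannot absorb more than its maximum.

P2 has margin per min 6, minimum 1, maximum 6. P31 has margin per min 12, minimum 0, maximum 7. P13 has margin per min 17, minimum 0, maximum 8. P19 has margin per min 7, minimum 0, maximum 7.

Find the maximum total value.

Meeting every minimum uses 1+0+0+0 = 1 min, leaving 14.
Highest margin per min first: P13 17 > P31 12 > P19 7 > P2 6.
P13 takes 8 more to reach its cap of 8 → 6 left.
P31: +6 (room for 7) → 6. Pool exhausted.
Total = 6×1 + 12×6 + 17×8 = 214.

214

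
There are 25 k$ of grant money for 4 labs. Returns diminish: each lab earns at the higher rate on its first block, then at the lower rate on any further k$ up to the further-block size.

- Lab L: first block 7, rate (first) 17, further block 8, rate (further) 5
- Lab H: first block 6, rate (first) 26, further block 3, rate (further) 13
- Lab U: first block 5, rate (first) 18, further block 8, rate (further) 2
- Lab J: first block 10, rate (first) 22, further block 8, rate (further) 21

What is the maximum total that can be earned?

Rank every tier by rate: Lab H/tier1 26 > Lab J/tier1 22 > Lab J/tier2 21 > Lab U/tier1 18 > Lab L/tier1 17 > Lab H/tier2 13 > Lab L/tier2 5 > Lab U/tier2 2.
Lab H tier1 at 26: fill all 6 → 19 left.
Lab J tier1 at 22: fill all 10 → 9 left.
Lab J tier2 at 21: fill all 8 → 1 left.
Lab U tier1 at 18: only 1 left, fill 1.
Total = 26×6 + 22×10 + 21×8 + 18×1 = 562.

562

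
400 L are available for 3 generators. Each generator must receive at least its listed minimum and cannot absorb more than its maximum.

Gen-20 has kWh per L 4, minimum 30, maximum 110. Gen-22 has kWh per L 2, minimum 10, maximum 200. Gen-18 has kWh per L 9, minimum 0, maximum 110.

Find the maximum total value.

Meeting every minimum uses 30+10+0 = 40 L, leaving 360.
Highest kWh per L first: Gen-18 9 > Gen-20 4 > Gen-22 2.
Gen-18 takes 110 more to reach its cap of 110 → 250 left.
Gen-20 takes 80 more to reach its cap of 110 → 170 left.
Gen-22: +170 (room for 190) → 180. Pool exhausted.
Total = 4×110 + 2×180 + 9×110 = 1790.

1790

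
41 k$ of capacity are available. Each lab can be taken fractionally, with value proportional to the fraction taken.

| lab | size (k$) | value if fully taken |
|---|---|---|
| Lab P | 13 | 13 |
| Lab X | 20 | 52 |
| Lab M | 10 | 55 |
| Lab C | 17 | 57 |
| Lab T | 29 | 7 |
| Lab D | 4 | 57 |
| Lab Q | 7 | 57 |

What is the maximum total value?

Sort by value density: Lab D 57/4≈14.2, Lab Q 57/7≈8.14, Lab M 55/10≈5.5, Lab C 57/17≈3.35, Lab X 52/20≈2.6, Lab P 13/13≈1, Lab T 7/29≈0.241.
All 4 k$ of Lab D fit (value 57) — 37 remain.
All 7 k$ of Lab Q fit (value 57) — 30 remain.
Lab M: take in full, 10 k$ for value 55 — 20 left.
Take all of Lab C (17 k$, value 57) — 3 k$ left.
Only 3 k$ remain; take 3/20 of Lab X for value 52×3/20 = 7.8.
Total value = 233.8.

233.8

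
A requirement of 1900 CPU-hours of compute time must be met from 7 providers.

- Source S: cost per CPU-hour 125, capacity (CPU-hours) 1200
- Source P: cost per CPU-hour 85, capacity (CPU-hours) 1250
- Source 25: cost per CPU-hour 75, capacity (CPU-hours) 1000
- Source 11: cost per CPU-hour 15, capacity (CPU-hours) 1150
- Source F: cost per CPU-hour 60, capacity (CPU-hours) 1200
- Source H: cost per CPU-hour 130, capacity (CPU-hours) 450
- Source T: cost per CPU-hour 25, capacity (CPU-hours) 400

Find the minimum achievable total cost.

Use providers in increasing cost order.
Take 1150 from Source 11 at 15 → need 750 more.
Source T at 25: take all 400 CPU-hours → 350 still needed.
Source F at 60: take 350 of its 1200 → requirement met.
Source 25, Source P, Source S, Source H: unused.
Cost = 1150×15 + 400×25 + 350×60 = 48250.

48250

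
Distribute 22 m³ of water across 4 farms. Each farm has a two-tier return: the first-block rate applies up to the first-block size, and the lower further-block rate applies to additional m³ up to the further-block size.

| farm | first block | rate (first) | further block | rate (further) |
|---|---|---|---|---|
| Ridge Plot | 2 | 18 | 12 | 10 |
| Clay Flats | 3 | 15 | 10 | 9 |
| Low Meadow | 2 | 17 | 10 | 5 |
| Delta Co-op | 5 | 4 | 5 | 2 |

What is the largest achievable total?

Order all 8 blocks by rate: Ridge Plot/T1 18 > Low Meadow/T1 17 > Clay Flats/T1 15 > Ridge Plot/T2 10 > Clay Flats/T2 9 > Low Meadow/T2 5 > Delta Co-op/T1 4 > Delta Co-op/T2 2.
Ridge Plot T1 at 18: fill all 2 — 20 left.
Low Meadow T1 at 17: fill all 2 — 18 left.
Fill Clay Flats T1 block (3 at 15) — 15 left.
Ridge Plot/T2 (10): +12 — 3 left.
Clay Flats T2 at 9: only 3 left, fill 3.
Total = 18×2 + 17×2 + 15×3 + 10×12 + 9×3 = 262.

262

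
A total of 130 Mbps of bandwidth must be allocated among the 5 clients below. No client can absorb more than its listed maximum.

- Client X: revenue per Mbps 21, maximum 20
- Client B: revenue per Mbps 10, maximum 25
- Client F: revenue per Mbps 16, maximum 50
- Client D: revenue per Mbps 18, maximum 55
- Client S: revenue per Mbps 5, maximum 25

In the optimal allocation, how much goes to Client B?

5

Rank by revenue per Mbps: Client X 21 > Client D 18 > Client F 16 > Client B 10 > Client S 5.
Client X takes 20 to reach its cap of 20 ; 110 left.
Client D takes 55 to reach its cap of 55 ; 55 left.
Client F takes 50 to reach its cap of 50 ; 5 left.
Client B has room for 25 but only 5 remain, so it gets 5.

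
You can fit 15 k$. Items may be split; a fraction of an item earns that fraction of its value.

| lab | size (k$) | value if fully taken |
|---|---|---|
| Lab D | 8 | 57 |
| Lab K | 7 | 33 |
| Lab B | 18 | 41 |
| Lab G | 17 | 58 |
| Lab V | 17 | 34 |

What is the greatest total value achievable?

90

Best value per unit of size first: Lab D 57/8≈7.12, Lab K 33/7≈4.71, Lab G 58/17≈3.41, Lab B 41/18≈2.28, Lab V 34/17≈2.
All 8 k$ of Lab D fit (value 57) → 7 remain.
Take all of Lab K (7 k$, value 33) → 0 k$ left.
Total value = 90.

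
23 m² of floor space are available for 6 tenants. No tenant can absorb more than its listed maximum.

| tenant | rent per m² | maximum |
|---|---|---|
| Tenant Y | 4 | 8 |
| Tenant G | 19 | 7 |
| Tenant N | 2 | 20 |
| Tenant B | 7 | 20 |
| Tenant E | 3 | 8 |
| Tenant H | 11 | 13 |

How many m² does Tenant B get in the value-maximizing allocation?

Order the tenants by rent per m²: Tenant G 19 > Tenant H 11 > Tenant B 7 > Tenant Y 4 > Tenant E 3 > Tenant N 2.
Give Tenant G 7 to hit its cap of 7 → 16 left.
Give Tenant H 13 to hit its cap of 13 → 3 left.
Tenant B has room for 20 but only 3 remain, so it gets 3.

3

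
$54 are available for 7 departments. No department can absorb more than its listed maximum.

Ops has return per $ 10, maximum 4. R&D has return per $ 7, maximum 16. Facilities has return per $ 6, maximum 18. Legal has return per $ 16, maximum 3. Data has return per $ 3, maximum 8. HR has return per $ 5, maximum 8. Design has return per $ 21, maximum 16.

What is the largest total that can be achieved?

626

Rank by return per $: Design 21 > Legal 16 > Ops 10 > R&D 7 > Facilities 6 > HR 5 > Data 3.
Design: +16 to 16 (cap) — 38 left.
Legal takes 3 to reach its cap of 3 — 35 left.
Ops: +4 to 4 (cap) — 31 left.
Give R&D 16 to hit its cap of 16 — 15 left.
Only 15 left; Facilities takes them to reach 15.
Total = 10×4 + 7×16 + 6×15 + 16×3 + 21×16 = 626.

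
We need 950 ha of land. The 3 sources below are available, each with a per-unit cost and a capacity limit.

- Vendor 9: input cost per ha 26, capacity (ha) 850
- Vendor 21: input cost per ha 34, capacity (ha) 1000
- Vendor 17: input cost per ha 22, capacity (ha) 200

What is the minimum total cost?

23900

Use sources in increasing cost order.
Vendor 17 (22): use full 200 — 750 ha to go.
Vendor 9 at 26: take 750 of its 850 — requirement met.
Vendor 21: unused.
Cost = 200×22 + 750×26 = 23900.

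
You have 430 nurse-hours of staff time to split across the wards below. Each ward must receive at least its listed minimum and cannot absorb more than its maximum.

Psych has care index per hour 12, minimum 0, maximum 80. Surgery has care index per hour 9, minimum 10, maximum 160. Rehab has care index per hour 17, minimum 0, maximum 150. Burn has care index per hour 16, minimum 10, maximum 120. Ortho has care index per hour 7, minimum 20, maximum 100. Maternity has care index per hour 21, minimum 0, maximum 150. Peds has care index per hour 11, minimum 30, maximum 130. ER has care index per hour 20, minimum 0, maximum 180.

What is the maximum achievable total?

7980

Meeting every minimum uses 0+10+0+10+20+0+30+0 = 70 nurse-hours, leaving 360.
Rank by care index per hour: Maternity 21 > ER 20 > Rehab 17 > Burn 16 > Psych 12 > Peds 11 > Surgery 9 > Ortho 7.
Give Maternity 150 more to hit its cap of 150 → 210 left.
Give ER 180 more to hit its cap of 180 → 30 left.
Only 30 left; Rehab takes them to reach 30.
Total = 9×10 + 17×30 + 16×10 + 7×20 + 21×150 + 11×30 + 20×180 = 7980.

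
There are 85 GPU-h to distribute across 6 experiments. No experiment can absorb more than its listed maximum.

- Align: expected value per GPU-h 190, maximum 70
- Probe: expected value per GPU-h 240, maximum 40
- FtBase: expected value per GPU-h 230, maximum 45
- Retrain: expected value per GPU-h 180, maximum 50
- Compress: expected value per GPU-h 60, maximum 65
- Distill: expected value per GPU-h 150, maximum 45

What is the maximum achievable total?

19950

Order the experiments by expected value per GPU-h: Probe 240 > FtBase 230 > Align 190 > Retrain 180 > Distill 150 > Compress 60.
Probe takes 40 to reach its cap of 40 ; 45 left.
Give FtBase 45 to hit its cap of 45 ; 0 left.
Total = 240×40 + 230×45 = 19950.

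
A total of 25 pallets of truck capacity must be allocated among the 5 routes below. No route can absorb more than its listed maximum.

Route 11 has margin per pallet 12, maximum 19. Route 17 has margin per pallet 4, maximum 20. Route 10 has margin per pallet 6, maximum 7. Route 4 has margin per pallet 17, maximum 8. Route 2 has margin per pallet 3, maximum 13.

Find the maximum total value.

340

Order the routes by margin per pallet: Route 4 17 > Route 11 12 > Route 10 6 > Route 17 4 > Route 2 3.
Route 4: +8 to 8 (cap) ; 17 left.
Route 11 has room for 19 but only 17 remain, so it gets 17.
Total = 12×17 + 17×8 = 340.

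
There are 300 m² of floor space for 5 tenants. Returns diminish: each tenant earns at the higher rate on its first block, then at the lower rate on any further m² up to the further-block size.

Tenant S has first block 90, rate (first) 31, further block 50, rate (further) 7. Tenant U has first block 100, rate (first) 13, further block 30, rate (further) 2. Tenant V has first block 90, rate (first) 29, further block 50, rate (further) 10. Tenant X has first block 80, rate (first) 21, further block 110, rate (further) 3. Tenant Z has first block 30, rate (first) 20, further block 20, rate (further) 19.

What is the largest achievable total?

7870

Rank every tier by rate: Tenant S/T1 31 > Tenant V/T1 29 > Tenant X/T1 21 > Tenant Z/T1 20 > Tenant Z/T2 19 > Tenant U/T1 13 > Tenant V/T2 10 > Tenant S/T2 7 > Tenant X/T2 3 > Tenant U/T2 2.
Tenant S T1 at 31: fill all 90 — 210 left.
Tenant V T1 at 29: fill all 90 — 120 left.
Fill Tenant X T1 block (80 at 21) — 40 left.
Fill Tenant Z T1 block (30 at 20) — 10 left.
10 remain; put them into Tenant Z T2 at 19.
Total = 31×90 + 29×90 + 21×80 + 20×30 + 19×10 = 7870.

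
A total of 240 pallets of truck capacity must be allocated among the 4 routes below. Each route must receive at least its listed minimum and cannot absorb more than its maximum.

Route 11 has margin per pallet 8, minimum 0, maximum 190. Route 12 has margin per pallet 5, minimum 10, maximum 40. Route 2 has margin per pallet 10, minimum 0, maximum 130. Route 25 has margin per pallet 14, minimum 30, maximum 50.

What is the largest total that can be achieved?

Meeting every minimum uses 0+10+0+30 = 40 pallets, leaving 200.
Highest margin per pallet first: Route 25 14 > Route 2 10 > Route 11 8 > Route 12 5.
Route 25 takes 20 more to reach its cap of 50 — 180 left.
Route 2 takes 130 more to reach its cap of 130 — 50 left.
Route 11: +50 (room for 190) → 50. Pool exhausted.
Total = 8×50 + 5×10 + 10×130 + 14×50 = 2450.

2450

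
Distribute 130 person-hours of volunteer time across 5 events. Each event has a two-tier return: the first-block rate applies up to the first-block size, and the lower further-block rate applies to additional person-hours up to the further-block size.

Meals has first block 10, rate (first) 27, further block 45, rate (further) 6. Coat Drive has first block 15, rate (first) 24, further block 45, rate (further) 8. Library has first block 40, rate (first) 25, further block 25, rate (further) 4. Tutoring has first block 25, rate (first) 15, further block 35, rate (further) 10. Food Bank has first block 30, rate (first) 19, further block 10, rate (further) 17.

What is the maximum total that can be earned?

2745

Treat each block as its own option and order by rate: Meals/tier1 27 > Library/tier1 25 > Coat Drive/tier1 24 > Food Bank/tier1 19 > Food Bank/tier2 17 > Tutoring/tier1 15 > Tutoring/tier2 10 > Coat Drive/tier2 8 > Meals/tier2 6 > Library/tier2 4.
Meals/tier1 (27): +10 — 120 left.
Fill Library tier1 block (40 at 25) — 80 left.
Coat Drive/tier1 (24): +15 — 65 left.
Food Bank tier1 at 19: fill all 30 — 35 left.
Fill Food Bank tier2 block (10 at 17) — 25 left.
Tutoring tier1 at 15: fill all 25 — 0 left.
Total = 27×10 + 25×40 + 24×15 + 19×30 + 17×10 + 15×25 = 2745.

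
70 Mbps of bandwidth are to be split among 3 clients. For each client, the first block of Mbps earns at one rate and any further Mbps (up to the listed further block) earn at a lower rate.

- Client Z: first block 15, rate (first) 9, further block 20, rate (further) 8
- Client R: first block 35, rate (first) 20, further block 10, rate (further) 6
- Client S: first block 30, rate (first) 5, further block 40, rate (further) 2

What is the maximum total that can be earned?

Order all 6 blocks by rate: Client R/T1 20 > Client Z/T1 9 > Client Z/T2 8 > Client R/T2 6 > Client S/T1 5 > Client S/T2 2.
Client R T1 at 20: fill all 35 ; 35 left.
Client Z/T1 (9): +15 ; 20 left.
Client Z T2 at 8: fill all 20 ; 0 left.
Total = 20×35 + 9×15 + 8×20 = 995.

995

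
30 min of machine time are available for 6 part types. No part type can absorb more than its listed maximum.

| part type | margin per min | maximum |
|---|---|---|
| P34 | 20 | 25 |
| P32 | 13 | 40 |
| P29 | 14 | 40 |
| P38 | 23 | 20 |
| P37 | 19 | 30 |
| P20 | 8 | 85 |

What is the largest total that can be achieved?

Order the part types by margin per min: P38 23 > P34 20 > P37 19 > P29 14 > P32 13 > P20 8.
P38: +20 to 20 (cap) → 10 left.
Only 10 left; P34 takes them to reach 10.
Total = 20×10 + 23×20 = 660.

660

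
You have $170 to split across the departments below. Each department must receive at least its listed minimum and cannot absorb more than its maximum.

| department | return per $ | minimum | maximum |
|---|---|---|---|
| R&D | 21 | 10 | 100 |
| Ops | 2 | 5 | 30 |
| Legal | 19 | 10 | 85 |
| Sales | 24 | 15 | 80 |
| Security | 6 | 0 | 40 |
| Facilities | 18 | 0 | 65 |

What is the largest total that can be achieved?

Meeting every minimum uses 10+5+10+15+0+0 = 40 $, leaving 130.
Rank by return per $: Sales 24 > R&D 21 > Legal 19 > Facilities 18 > Security 6 > Ops 2.
Give Sales 65 more to hit its cap of 80 — 65 left.
R&D: +65 (room for 90) → 75. Pool exhausted.
Total = 21×75 + 2×5 + 19×10 + 24×80 = 3695.

3695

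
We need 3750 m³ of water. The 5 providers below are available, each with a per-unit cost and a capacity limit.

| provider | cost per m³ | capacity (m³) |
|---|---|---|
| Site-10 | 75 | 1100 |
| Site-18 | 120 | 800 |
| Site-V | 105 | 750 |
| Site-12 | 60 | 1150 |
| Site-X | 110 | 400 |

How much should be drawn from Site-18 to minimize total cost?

Use providers in increasing cost order.
Site-12 at 60: take all 1150 m³ — 2600 still needed.
Site-10 at 75: take all 1100 m³ — 1500 still needed.
Site-V at 105: take all 750 m³ — 750 still needed.
Site-X at 110: take all 400 m³ — 350 still needed.
Take 350 from Site-18 at 120 to finish.

350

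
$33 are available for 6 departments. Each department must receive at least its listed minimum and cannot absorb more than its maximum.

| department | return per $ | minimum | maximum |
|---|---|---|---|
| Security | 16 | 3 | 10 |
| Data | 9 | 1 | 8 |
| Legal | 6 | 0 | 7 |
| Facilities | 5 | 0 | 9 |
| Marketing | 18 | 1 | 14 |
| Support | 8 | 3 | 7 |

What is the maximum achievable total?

Meeting every minimum uses 3+1+0+0+1+3 = 8 $, leaving 25.
Rank by return per $: Marketing 18 > Security 16 > Data 9 > Support 8 > Legal 6 > Facilities 5.
Give Marketing 13 more to hit its cap of 14 → 12 left.
Security: +7 to 10 (cap) → 5 left.
Only 5 left; Data takes them to reach 6.
Total = 16×10 + 9×6 + 18×14 + 8×3 = 490.

490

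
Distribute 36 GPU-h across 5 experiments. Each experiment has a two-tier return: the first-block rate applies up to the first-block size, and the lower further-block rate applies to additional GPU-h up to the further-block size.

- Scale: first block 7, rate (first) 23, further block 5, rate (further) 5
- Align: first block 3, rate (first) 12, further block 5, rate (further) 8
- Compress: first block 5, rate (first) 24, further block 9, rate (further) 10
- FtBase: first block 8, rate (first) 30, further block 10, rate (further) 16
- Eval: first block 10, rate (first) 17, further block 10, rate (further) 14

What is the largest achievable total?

Order all 10 blocks by rate: FtBase/T1 30 > Compress/T1 24 > Scale/T1 23 > Eval/T1 17 > FtBase/T2 16 > Eval/T2 14 > Align/T1 12 > Compress/T2 10 > Align/T2 8 > Scale/T2 5.
Fill FtBase T1 block (8 at 30) → 28 left.
Fill Compress T1 block (5 at 24) → 23 left.
Scale T1 at 23: fill all 7 → 16 left.
Fill Eval T1 block (10 at 17) → 6 left.
FtBase/T2: +6 of 10 at 16; pool empty.
Total = 30×8 + 24×5 + 23×7 + 17×10 + 16×6 = 787.

787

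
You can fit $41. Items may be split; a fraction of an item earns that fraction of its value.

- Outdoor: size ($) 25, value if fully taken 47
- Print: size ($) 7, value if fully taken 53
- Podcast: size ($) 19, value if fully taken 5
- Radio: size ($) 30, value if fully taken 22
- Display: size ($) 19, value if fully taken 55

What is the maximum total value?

136.2

Rank by value-to-size ratio: Print 53/7≈7.57, Display 55/19≈2.89, Outdoor 47/25≈1.88, Radio 22/30≈0.733, Podcast 5/19≈0.263.
Take all of Print (7 $, value 53) — 34 $ left.
All 19 $ of Display fit (value 55) — 15 remain.
Only 15 $ remain; take 15/25 of Outdoor for value 47×15/25 = 28.2.
Total value = 136.2.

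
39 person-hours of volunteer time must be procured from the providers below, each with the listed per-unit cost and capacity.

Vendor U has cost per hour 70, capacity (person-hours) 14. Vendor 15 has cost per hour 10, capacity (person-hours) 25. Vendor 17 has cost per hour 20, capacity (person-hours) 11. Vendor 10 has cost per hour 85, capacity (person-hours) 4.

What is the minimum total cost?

680

Use providers in increasing cost order.
Take 25 from Vendor 15 at 10 ; need 14 more.
Take 11 from Vendor 17 at 20 ; need 3 more.
Vendor U at 70: take 3 of its 14 ; requirement met.
Vendor 10: unused.
Cost = 25×10 + 11×20 + 3×70 = 680.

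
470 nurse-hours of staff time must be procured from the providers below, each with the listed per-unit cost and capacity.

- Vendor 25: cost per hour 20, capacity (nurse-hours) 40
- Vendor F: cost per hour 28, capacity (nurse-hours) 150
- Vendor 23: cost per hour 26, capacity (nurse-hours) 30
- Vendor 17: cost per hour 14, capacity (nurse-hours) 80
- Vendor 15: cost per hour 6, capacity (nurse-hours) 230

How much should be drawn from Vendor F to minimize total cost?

Fill from the cheapest provider first.
Take 230 from Vendor 15 at 6 ; need 240 more.
Vendor 17 (14): use full 80 ; 160 nurse-hours to go.
Vendor 25 (20): use full 40 ; 120 nurse-hours to go.
Take 30 from Vendor 23 at 26 ; need 90 more.
Vendor F (28): take the remaining 90 ; done.

90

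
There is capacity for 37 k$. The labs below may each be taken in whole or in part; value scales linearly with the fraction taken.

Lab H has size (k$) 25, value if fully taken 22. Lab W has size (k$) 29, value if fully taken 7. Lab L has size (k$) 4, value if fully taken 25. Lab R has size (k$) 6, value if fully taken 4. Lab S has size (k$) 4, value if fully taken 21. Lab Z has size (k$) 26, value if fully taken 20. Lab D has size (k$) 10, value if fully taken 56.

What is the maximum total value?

Sort by value density: Lab L 25/4≈6.25, Lab D 56/10≈5.6, Lab S 21/4≈5.25, Lab H 22/25≈0.88, Lab Z 20/26≈0.769, Lab R 4/6≈0.667, Lab W 7/29≈0.241.
Lab L: take in full, 4 k$ for value 25 → 33 left.
All 10 k$ of Lab D fit (value 56) → 23 remain.
All 4 k$ of Lab S fit (value 21) → 19 remain.
Fill the last 19 k$ with part of Lab H: 19/25 of it earns 16.72.
Total value = 118.72.

118.72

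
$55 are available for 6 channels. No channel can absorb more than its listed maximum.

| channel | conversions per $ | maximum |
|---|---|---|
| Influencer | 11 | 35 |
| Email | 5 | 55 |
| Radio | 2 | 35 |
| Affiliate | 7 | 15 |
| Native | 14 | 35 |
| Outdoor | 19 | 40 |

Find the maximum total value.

970

Order the channels by conversions per $: Outdoor 19 > Native 14 > Influencer 11 > Affiliate 7 > Email 5 > Radio 2.
Outdoor takes 40 to reach its cap of 40 — 15 left.
Only 15 left; Native takes them to reach 15.
Total = 14×15 + 19×40 = 970.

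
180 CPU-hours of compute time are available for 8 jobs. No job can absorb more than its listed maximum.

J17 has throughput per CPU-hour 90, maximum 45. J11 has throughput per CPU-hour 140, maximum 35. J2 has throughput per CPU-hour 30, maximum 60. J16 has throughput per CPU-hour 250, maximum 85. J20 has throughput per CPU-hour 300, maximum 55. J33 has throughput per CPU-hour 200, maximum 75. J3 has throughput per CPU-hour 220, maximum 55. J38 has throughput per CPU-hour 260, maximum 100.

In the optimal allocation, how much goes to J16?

25

Rank by throughput per CPU-hour: J20 300 > J38 260 > J16 250 > J3 220 > J33 200 > J11 140 > J17 90 > J2 30.
J20 takes 55 to reach its cap of 55 — 125 left.
J38 takes 100 to reach its cap of 100 — 25 left.
Only 25 left; J16 takes them to reach 25.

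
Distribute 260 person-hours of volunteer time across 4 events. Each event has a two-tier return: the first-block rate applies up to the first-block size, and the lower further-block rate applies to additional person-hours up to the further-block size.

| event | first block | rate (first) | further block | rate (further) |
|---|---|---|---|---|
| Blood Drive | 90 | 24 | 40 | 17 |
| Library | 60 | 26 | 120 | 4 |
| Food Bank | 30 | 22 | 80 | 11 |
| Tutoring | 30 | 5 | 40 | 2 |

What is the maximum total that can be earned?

Order all 8 blocks by rate: Library/tier1 26 > Blood Drive/tier1 24 > Food Bank/tier1 22 > Blood Drive/tier2 17 > Food Bank/tier2 11 > Tutoring/tier1 5 > Library/tier2 4 > Tutoring/tier2 2.
Fill Library tier1 block (60 at 26) ; 200 left.
Blood Drive/tier1 (24): +90 ; 110 left.
Fill Food Bank tier1 block (30 at 22) ; 80 left.
Fill Blood Drive tier2 block (40 at 17) ; 40 left.
40 remain; put them into Food Bank tier2 at 11.
Total = 26×60 + 24×90 + 22×30 + 17×40 + 11×40 = 5500.

5500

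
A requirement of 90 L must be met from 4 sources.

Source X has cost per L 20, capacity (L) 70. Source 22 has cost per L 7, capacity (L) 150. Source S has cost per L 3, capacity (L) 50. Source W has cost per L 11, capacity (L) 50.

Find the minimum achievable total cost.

430

Fill from the cheapest source first.
Take 50 from Source S at 3 — need 40 more.
Take 40 from Source 22 at 7 to finish.
Source W, Source X: unused.
Cost = 50×3 + 40×7 = 430.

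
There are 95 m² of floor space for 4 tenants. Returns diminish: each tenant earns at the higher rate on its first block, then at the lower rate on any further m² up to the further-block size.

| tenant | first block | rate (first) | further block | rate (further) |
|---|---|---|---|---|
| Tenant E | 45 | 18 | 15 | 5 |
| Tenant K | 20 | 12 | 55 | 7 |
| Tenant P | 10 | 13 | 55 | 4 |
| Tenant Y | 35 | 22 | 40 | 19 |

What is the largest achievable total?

1890

Treat each block as its own option and order by rate: Tenant Y/tier1 22 > Tenant Y/tier2 19 > Tenant E/tier1 18 > Tenant P/tier1 13 > Tenant K/tier1 12 > Tenant K/tier2 7 > Tenant E/tier2 5 > Tenant P/tier2 4.
Tenant Y/tier1 (22): +35 → 60 left.
Tenant Y/tier2 (19): +40 → 20 left.
20 remain; put them into Tenant E tier1 at 18.
Total = 22×35 + 19×40 + 18×20 = 1890.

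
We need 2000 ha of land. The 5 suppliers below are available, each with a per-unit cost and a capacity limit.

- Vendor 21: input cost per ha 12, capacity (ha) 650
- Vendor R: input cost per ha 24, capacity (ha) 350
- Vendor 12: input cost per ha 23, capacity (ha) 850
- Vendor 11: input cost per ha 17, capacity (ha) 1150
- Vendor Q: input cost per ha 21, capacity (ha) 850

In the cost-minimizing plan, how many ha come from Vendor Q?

200

Use suppliers in increasing cost order.
Vendor 21 (12): use full 650 ; 1350 ha to go.
Vendor 11 (17): use full 1150 ; 200 ha to go.
Take 200 from Vendor Q at 21 to finish.
Vendor 12, Vendor R: unused.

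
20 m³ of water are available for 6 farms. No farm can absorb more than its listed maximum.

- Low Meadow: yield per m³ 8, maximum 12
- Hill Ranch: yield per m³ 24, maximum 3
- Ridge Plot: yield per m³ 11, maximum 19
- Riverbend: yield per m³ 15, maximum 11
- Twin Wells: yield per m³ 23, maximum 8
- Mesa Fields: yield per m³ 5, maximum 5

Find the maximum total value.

Order the farms by yield per m³: Hill Ranch 24 > Twin Wells 23 > Riverbend 15 > Ridge Plot 11 > Low Meadow 8 > Mesa Fields 5.
Hill Ranch takes 3 to reach its cap of 3 — 17 left.
Give Twin Wells 8 to hit its cap of 8 — 9 left.
Only 9 left; Riverbend takes them to reach 9.
Total = 24×3 + 15×9 + 23×8 = 391.

391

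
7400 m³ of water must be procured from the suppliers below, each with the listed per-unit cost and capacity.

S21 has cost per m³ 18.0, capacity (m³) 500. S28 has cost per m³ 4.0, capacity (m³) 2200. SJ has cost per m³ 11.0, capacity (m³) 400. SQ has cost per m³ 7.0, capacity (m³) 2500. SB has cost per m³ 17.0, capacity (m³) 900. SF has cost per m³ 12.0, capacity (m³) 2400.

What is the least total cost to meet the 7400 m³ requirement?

58300

Use suppliers in increasing cost order.
S28 (4.0): use full 2200 — 5200 m³ to go.
SQ at 7.0: take all 2500 m³ — 2700 still needed.
Take 400 from SJ at 11.0 — need 2300 more.
SF at 12.0: take 2300 of its 2400 — requirement met.
SB, S21: unused.
Cost = 2200×4.0 + 2500×7.0 + 400×11.0 + 2300×12.0 = 58300.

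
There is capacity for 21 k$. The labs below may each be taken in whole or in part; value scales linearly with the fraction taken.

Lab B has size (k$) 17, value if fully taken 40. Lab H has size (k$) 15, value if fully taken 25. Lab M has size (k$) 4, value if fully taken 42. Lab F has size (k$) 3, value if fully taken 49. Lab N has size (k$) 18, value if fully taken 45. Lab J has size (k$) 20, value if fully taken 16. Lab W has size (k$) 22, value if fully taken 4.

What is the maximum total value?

Best value per unit of size first: Lab F 49/3≈16.3, Lab M 42/4≈10.5, Lab N 45/18≈2.5, Lab B 40/17≈2.35, Lab H 25/15≈1.67, Lab J 16/20≈0.8, Lab W 4/22≈0.182.
Take all of Lab F (3 k$, value 49) ; 18 k$ left.
All 4 k$ of Lab M fit (value 42) ; 14 remain.
14 k$ left: a 14/18 share of Lab N gives 45×14/18 = 35.
Total value = 126.

126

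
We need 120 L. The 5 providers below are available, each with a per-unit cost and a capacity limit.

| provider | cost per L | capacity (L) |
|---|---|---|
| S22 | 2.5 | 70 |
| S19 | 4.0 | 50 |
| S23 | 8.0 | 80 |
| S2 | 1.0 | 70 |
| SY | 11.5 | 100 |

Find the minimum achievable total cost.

Use providers in increasing cost order.
Take 70 from S2 at 1.0 → need 50 more.
S22 (2.5): take the remaining 50 → done.
S19, S23, SY: unused.
Cost = 70×1.0 + 50×2.5 = 195.

195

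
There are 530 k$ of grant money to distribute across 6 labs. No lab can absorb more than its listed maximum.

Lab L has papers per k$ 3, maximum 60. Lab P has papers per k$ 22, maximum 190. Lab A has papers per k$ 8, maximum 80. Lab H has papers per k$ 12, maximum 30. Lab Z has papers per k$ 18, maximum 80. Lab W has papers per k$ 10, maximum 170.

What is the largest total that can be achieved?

8160

Rank by papers per k$: Lab P 22 > Lab Z 18 > Lab H 12 > Lab W 10 > Lab A 8 > Lab L 3.
Lab P takes 190 to reach its cap of 190 → 340 left.
Lab Z takes 80 to reach its cap of 80 → 260 left.
Lab H takes 30 to reach its cap of 30 → 230 left.
Give Lab W 170 to hit its cap of 170 → 60 left.
Lab A has room for 80 but only 60 remain, so it gets 60.
Total = 22×190 + 8×60 + 12×30 + 18×80 + 10×170 = 8160.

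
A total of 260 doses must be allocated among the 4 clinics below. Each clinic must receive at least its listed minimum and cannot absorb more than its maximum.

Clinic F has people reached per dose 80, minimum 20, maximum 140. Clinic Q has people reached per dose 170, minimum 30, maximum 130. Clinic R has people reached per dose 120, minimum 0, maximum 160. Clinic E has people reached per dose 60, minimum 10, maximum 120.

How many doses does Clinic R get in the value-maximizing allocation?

Meeting every minimum uses 20+30+0+10 = 60 doses, leaving 200.
Rank by people reached per dose: Clinic Q 170 > Clinic R 120 > Clinic F 80 > Clinic E 60.
Clinic Q: +100 to 130 (cap) ; 100 left.
Clinic R has room for 160 more but only 100 remain, so it gets 100.

100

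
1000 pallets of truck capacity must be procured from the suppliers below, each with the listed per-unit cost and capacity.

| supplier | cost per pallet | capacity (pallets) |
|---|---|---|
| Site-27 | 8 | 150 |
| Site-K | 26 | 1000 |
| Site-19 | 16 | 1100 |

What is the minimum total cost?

14800

Use suppliers in increasing cost order.
Site-27 (8): use full 150 — 850 pallets to go.
Take 850 from Site-19 at 16 to finish.
Site-K: unused.
Cost = 150×8 + 850×16 = 14800.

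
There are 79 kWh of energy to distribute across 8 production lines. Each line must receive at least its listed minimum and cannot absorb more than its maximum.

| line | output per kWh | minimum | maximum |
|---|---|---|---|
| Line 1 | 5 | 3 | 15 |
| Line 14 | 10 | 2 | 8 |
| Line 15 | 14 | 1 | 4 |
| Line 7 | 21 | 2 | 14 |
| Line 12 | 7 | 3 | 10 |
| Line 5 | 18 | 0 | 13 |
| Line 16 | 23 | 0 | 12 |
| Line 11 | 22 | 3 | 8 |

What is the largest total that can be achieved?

Meeting every minimum uses 3+2+1+2+3+0+0+3 = 14 kWh, leaving 65.
Rank by output per kWh: Line 16 23 > Line 11 22 > Line 7 21 > Line 5 18 > Line 15 14 > Line 14 10 > Line 12 7 > Line 1 5.
Line 16: +12 to 12 (cap) — 53 left.
Line 11: +5 to 8 (cap) — 48 left.
Line 7 takes 12 more to reach its cap of 14 — 36 left.
Line 5: +13 to 13 (cap) — 23 left.
Line 15: +3 to 4 (cap) — 20 left.
Give Line 14 6 more to hit its cap of 8 — 14 left.
Line 12 takes 7 more to reach its cap of 10 — 7 left.
Only 7 left; Line 1 takes them to reach 10.
Total = 5×10 + 10×8 + 14×4 + 21×14 + 7×10 + 18×13 + 23×12 + 22×8 = 1236.

1236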